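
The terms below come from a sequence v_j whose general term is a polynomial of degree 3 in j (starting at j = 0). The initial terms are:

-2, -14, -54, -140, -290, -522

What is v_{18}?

-19190

1st diffs: -12, -40, -86, -150, -232.
2nd diffs: -28, -46, -64, -82.
3rd diffs: -18, -18, -18 (constant).
Newton forward-difference form: v_j = -2 + (-12)·C(j,1) + (-28)·C(j,2) + (-18)·C(j,3).
At j = 18: j = 18, so v_{18} = -2 - 216 - 4284 - 14688 = -19190.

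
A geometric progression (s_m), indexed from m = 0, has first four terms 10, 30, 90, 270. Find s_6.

7290

Common ratio r = 3.
s_m = 10·3^(m-0).
s_6 = 10·3^6 = 7290.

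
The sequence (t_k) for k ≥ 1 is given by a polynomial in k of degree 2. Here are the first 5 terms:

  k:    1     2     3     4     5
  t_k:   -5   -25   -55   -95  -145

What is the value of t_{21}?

1st diffs: -20, -30, -40, -50.
2nd diffs: -10, -10, -10 (constant).
Newton forward-difference form: t_k = -5 + (-20)·C(k-1,1) + (-10)·C(k-1,2).
At k = 21: k-1 = 20, so t_{21} = -5 - 400 - 1900 = -2305.

-2305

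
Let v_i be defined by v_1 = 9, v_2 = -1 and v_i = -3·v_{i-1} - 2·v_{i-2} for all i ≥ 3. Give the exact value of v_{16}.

v_3 = -15; v_4 = 47; v_5 = -111; …; v_{13} = -32751; v_{14} = 65519; v_{15} = -131055; v_{16} = 262127.
(Characteristic roots are -1 and -2.)

262127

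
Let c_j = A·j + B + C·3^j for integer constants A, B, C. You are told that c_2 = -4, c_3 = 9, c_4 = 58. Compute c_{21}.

10460353095

At j = 2, 3, 4: 2A + B + 9C = -4; 3A + B + 27C = 9; 4A + B + 81C = 58.
Subtracting the first from the second: A + 18C = 13.
Subtracting the second from the third: A + 54C = 49.
Solving: C = 1, A = -5, then B = -3.
Therefore c_{21} = -105 + (-3) + 1·10460353203 = 10460353095.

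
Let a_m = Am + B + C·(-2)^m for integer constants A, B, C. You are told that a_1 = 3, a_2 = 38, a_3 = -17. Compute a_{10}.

5178

The three given values yield: A + B - 2C = 3; 2A + B + 4C = 38; 3A + B - 8C = -17.
Subtracting the first from the second: A + 6C = 35.
Subtracting the second from the third: A - 12C = -55.
Solving: C = 5, A = 5, then B = 8.
So a_m = 5·m + 8 + 5·(-2)^m; at m=10 this is 5178.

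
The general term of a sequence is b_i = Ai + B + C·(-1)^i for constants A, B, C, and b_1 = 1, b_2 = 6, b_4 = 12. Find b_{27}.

At i = 1, 2, 4: A + B - C = 1; 2A + B + C = 6; 4A + B + C = 12.
Subtracting the first from the second: A + 2C = 5.
Subtracting the second from the third: 2A = 6.
Solving: C = 1, A = 3, then B = -1.
So b_i = 3·i + (-1) + 1·(-1)^i; at i=27 this is 79.

79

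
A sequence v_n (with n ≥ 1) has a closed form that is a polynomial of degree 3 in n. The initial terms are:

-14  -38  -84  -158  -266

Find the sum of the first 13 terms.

-12636

1st diffs: -24, -46, -74, -108.
2nd diffs: -22, -28, -34.
3rd diffs: -6, -6 (constant).
So v_n = -n^3 - 5n^2 - 2n - 6.
Continuing: …, -414, -608, -854, -1158, …, v_{13} = -3074.
Summing n = 1..13 (13 terms) gives -12636.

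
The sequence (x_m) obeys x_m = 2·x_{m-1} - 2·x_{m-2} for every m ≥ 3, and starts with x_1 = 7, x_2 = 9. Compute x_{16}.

Iterate the recurrence:
x_3 = 4; x_4 = -10; x_5 = -28; …; x_{13} = -448; x_{14} = -576; x_{15} = -256; x_{16} = 640.

640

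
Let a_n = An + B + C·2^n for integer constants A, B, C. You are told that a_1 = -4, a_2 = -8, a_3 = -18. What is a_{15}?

-98274

Write the equations: A + B + 2C = -4; 2A + B + 4C = -8; 3A + B + 8C = -18.
Subtracting the first from the second: A + 2C = -4.
Subtracting the second from the third: A + 4C = -10.
Solving: C = -3, A = 2, then B = 0.
Hence a_{15} = 2·15 + 0 + (-3)·32768 = -98274.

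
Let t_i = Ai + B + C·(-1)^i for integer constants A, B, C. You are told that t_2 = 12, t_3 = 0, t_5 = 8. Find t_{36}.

At i = 2, 3, 5: 2A + B + C = 12; 3A + B - C = 0; 5A + B - C = 8.
Subtracting the first from the second: A - 2C = -12.
Subtracting the second from the third: 2A = 8.
Solving: C = 8, A = 4, then B = -4.
Hence t_{36} = 4·36 + (-4) + 8·1 = 148.

148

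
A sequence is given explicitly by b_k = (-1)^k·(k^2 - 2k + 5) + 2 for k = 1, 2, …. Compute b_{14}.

175

(-1)^14 = 1; k^2 - 2k + 5 at k=14 is 173; so b_{14} = 175.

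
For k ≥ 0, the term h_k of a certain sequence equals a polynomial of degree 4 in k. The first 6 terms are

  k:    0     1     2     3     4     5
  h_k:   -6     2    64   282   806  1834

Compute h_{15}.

117714

1st diffs: 8, 62, 218, 524, 1028.
2nd diffs: 54, 156, 306, 504.
3rd diffs: 102, 150, 198.
4th diffs: 48, 48 (constant).
Newton forward-difference form: h_k = -6 + 8·C(k,1) + 54·C(k,2) + 102·C(k,3) + 48·C(k,4).
At k = 15: k = 15, so h_{15} = -6 + 120 + 5670 + 46410 + 65520 = 117714.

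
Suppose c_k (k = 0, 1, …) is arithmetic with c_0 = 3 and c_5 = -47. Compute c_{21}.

-207

Common difference d = (-47 - 3) / (5 - 0) = -10.
c_k = 3 + (k - 0)·(-10).
c_{21} = 3 + 21·(-10) = -207.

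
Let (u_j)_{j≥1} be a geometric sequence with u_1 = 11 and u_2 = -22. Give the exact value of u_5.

Common ratio r = -2.
u_j = 11·(-2)^(j-1).
u_5 = 11·(-2)^4 = 176.

176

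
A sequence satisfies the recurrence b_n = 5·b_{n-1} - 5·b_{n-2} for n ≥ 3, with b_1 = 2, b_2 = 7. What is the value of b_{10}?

201250

Iterate the recurrence:
b_3 = 25  b_4 = 90  b_5 = 325  b_6 = 1175  b_7 = 4250  b_8 = 15375  b_9 = 55625  b_{10} = 201250.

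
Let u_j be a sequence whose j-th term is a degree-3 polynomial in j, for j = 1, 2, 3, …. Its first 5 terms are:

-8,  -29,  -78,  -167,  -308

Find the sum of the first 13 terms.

-18330

1st diffs: -21, -49, -89, -141.
2nd diffs: -28, -40, -52.
3rd diffs: -12, -12 (constant).
So u_j = -2j^3 - 2j^2 - j - 3.
Continuing: …, -513, -794, -1163, -1632, …, u_{13} = -4748.
Summing j = 1..13 (13 terms) gives -18330.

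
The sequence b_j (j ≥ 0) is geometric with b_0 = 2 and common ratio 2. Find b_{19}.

1048576

b_j = 2·2^(j-0).
b_{19} = 2·2^19 = 1048576.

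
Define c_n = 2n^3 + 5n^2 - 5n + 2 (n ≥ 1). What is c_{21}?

20624

c_{21} = 2·21^3 + 5·21^2 - 5·21 + 2 = 20624.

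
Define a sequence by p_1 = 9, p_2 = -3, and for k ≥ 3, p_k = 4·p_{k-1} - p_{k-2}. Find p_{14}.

-42564603

Applying the relation repeatedly:
p_3 = -21; p_4 = -81; p_5 = -303; …; p_{11} = -818853; p_{12} = -3056001; p_{13} = -11405151; p_{14} = -42564603.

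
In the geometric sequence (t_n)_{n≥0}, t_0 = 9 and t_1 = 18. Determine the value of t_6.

576

Common ratio r = 2.
t_n = 9·2^(n-0).
t_6 = 9·2^6 = 576.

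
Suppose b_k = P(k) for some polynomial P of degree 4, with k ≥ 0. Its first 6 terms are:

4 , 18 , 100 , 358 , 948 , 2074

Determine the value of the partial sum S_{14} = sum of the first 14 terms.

1st diffs: 14, 82, 258, 590, 1126.
2nd diffs: 68, 176, 332, 536.
3rd diffs: 108, 156, 204.
4th diffs: 48, 48 (constant).
Newton forward-difference form: b_k = 4 + 14·C(k,1) + 68·C(k,2) + 108·C(k,3) + 48·C(k,4).
Continuing: …, 3988, 6990, 11428, 17698, …, b_{13} = 70698.
Summing k = 0..13 (14 terms) gives 230286.

230286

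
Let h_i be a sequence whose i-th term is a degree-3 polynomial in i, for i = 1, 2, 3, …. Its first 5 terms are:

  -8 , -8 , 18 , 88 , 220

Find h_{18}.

15768

1st diffs: 0, 26, 70, 132.
2nd diffs: 26, 44, 62.
3rd diffs: 18, 18 (constant).
So h_i = 3i^3 - 5i^2 - 6i.
Evaluating at i = 18 gives h_{18} = 15768.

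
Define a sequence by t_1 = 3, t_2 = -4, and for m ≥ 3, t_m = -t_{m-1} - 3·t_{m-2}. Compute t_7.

Step forward from the initial values:
t_3 = -5; t_4 = 17; t_5 = -2; t_6 = -49; t_7 = 55.

55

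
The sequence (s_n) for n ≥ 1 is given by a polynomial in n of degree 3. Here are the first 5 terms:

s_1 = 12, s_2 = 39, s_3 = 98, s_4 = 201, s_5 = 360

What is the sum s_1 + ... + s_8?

3484

1st diffs: 27, 59, 103, 159.
2nd diffs: 32, 44, 56.
3rd diffs: 12, 12 (constant).
Newton forward-difference form: s_n = 12 + 27·C(n-1,1) + 32·C(n-1,2) + 12·C(n-1,3).
Continuing: 587, 894, 1293.
Summing n = 1..8 (8 terms) gives 3484.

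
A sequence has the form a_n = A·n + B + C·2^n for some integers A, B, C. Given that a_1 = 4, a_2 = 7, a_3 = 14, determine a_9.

1016

Plug in n = 1, 2, 3: A + B + 2C = 4; 2A + B + 4C = 7; 3A + B + 8C = 14.
Subtracting the first from the second: A + 2C = 3.
Subtracting the second from the third: A + 4C = 7.
Solving: C = 2, A = -1, then B = 1.
Hence a_9 = -1·9 + 1 + 2·512 = 1016.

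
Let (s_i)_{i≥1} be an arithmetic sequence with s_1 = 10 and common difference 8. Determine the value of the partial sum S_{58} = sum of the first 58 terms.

s_i = 10 + (i - 1)·8.
s_{58} = 466; S = 58·(10 + 466)/2 = 13804.

13804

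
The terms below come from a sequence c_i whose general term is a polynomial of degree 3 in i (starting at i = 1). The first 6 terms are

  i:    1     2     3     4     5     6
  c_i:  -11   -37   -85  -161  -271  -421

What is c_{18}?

-7525

1st diffs: -26, -48, -76, -110, -150.
2nd diffs: -22, -28, -34, -40.
3rd diffs: -6, -6, -6 (constant).
So c_i = -i^3 - 5i^2 - 4i - 1.
Evaluating at i = 18 gives c_{18} = -7525.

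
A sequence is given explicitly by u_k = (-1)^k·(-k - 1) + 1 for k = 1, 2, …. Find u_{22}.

(-1)^22 = 1; -k - 1 at k=22 is -23; so u_{22} = -22.

-22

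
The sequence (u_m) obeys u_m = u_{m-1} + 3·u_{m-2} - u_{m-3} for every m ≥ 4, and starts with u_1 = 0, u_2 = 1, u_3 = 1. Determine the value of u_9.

152

Iterate the recurrence:
u_4 = 4; u_5 = 6; u_6 = 17; u_7 = 31; u_8 = 76; u_9 = 152.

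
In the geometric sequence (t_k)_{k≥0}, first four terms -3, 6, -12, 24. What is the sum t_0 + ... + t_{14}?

Common ratio r = -2.
t_k = (-3)·(-2)^(k-0).
S = (-3)·((-2)^15 - 1)/(-2 - 1) = (-3)·(-32768 - 1)/(-3) = -32769.

-32769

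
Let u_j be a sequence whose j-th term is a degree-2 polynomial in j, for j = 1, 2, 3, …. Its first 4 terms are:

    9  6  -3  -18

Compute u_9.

-183

1st diffs: -3, -9, -15.
2nd diffs: -6, -6 (constant).
Newton forward-difference form: u_j = 9 + (-3)·C(j-1,1) + (-6)·C(j-1,2).
At j = 9: j-1 = 8, so u_9 = 9 - 24 - 168 = -183.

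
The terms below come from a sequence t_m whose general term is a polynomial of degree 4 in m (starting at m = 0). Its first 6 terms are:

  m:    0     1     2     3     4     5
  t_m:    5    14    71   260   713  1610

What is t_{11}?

32444

1st diffs: 9, 57, 189, 453, 897.
2nd diffs: 48, 132, 264, 444.
3rd diffs: 84, 132, 180.
4th diffs: 48, 48 (constant).
So t_m = 2m^4 + 2m^3 + 4m^2 + m + 5.
Evaluating at m = 11 gives t_{11} = 32444.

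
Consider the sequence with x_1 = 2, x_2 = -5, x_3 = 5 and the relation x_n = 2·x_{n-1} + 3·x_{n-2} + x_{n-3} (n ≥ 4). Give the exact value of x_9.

155

x_4 = -3, x_5 = 4, x_6 = 4, x_7 = 17, x_8 = 50, x_9 = 155.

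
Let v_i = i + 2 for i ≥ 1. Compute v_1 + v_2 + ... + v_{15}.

Over i = 1..15: Σi = 120.
Total = (1)·120 + (2)·15 = 150.

150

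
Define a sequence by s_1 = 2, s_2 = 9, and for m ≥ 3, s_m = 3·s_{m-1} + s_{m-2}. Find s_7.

Iterate the recurrence:
s_3 = 29;  s_4 = 96;  s_5 = 317;  s_6 = 1047;  s_7 = 3458.

3458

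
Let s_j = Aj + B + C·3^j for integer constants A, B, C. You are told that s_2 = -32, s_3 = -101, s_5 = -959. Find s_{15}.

-57395585

The three given values yield: 2A + B + 9C = -32; 3A + B + 27C = -101; 5A + B + 243C = -959.
Subtracting the first from the second: A + 18C = -69.
Subtracting the second from the third: 2A + 216C = -858.
Solving: C = -4, A = 3, then B = -2.
So s_j = 3·j + (-2) + (-4)·3^j; at j=15 this is -57395585.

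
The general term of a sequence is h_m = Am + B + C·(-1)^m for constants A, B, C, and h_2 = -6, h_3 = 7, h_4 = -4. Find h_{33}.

At m = 2, 3, 4: 2A + B + C = -6; 3A + B - C = 7; 4A + B + C = -4.
Subtracting the first from the second: A - 2C = 13.
Subtracting the second from the third: A + 2C = -11.
Solving: C = -6, A = 1, then B = -2.
Hence h_{33} = 1·33 + (-2) + (-6)·(-1) = 37.

37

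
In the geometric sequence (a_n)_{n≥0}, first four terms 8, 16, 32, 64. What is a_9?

4096

Common ratio r = 2.
a_n = 8·2^(n-0).
a_9 = 8·2^9 = 4096.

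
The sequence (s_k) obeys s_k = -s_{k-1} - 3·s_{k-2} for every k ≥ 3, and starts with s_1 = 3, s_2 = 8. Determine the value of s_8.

248

Compute successive terms:
s_3 = -17; s_4 = -7; s_5 = 58; s_6 = -37; s_7 = -137; s_8 = 248.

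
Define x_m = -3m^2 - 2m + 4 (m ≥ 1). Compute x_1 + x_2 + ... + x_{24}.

Over m = 1..24: Σm = 300, Σm² = 4900.
Total = (-3)·4900 + (-2)·300 + (4)·24 = -15204.

-15204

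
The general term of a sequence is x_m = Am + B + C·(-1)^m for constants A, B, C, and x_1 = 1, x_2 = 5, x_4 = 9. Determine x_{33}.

65

Plug in m = 1, 2, 4: A + B - C = 1; 2A + B + C = 5; 4A + B + C = 9.
Subtracting the first from the second: A + 2C = 4.
Subtracting the second from the third: 2A = 4.
Solving: C = 1, A = 2, then B = 0.
So x_m = 2·m + 0 + 1·(-1)^m; at m=33 this is 65.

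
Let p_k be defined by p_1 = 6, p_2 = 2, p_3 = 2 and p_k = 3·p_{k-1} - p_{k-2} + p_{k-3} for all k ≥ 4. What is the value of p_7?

Compute successive terms:
p_4 = 10; p_5 = 30; p_6 = 82; p_7 = 226.

226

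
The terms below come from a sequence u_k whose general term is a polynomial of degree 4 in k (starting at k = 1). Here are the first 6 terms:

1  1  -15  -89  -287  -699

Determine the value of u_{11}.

-10799

1st diffs: 0, -16, -74, -198, -412.
2nd diffs: -16, -58, -124, -214.
3rd diffs: -42, -66, -90.
4th diffs: -24, -24 (constant).
Newton forward-difference form: u_k = 1 + (-16)·C(k-1,2) + (-42)·C(k-1,3) + (-24)·C(k-1,4).
At k = 11: k-1 = 10, so u_{11} = 1 - 720 - 5040 - 5040 = -10799.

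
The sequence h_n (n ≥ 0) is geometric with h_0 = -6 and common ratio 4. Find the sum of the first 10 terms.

-2097150

h_n = (-6)·4^(n-0).
S = (-6)·(4^10 - 1)/(4 - 1) = (-6)·(1048576 - 1)/(3) = -2097150.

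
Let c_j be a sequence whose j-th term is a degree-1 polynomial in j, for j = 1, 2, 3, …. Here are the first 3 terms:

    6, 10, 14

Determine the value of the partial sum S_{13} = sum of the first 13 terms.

390

1st diffs: 4, 4 (constant).
So c_j = 4j + 2.
Continuing: …, 18, 22, 26, 30, …, c_{13} = 54.
Summing j = 1..13 (13 terms) gives 390.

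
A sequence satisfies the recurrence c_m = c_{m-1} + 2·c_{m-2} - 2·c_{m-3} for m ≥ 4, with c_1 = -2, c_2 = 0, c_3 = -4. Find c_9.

Iterate the recurrence:
c_4 = 0;  c_5 = -8;  c_6 = 0;  c_7 = -16;  c_8 = 0;  c_9 = -32.

-32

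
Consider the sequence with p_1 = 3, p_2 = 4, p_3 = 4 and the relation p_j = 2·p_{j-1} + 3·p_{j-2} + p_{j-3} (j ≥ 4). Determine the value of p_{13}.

p_4 = 23  p_5 = 62  p_6 = 197  p_7 = 603  p_8 = 1859  p_9 = 5724  p_{10} = 17628  p_{11} = 54287  p_{12} = 167182  p_{13} = 514853.

514853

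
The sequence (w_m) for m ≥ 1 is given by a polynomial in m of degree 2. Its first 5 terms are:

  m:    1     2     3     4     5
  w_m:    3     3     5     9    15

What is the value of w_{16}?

213

1st diffs: 0, 2, 4, 6.
2nd diffs: 2, 2, 2 (constant).
Newton forward-difference form: w_m = 3 + 2·C(m-1,2).
At m = 16: m-1 = 15, so w_{16} = 3 + 210 = 213.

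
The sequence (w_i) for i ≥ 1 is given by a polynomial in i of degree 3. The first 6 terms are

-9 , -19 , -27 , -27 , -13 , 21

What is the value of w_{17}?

1st diffs: -10, -8, 0, 14, 34.
2nd diffs: 2, 8, 14, 20.
3rd diffs: 6, 6, 6 (constant).
Newton forward-difference form: w_i = -9 + (-10)·C(i-1,1) + 2·C(i-1,2) + 6·C(i-1,3).
At i = 17: i-1 = 16, so w_{17} = -9 - 160 + 240 + 3360 = 3431.

3431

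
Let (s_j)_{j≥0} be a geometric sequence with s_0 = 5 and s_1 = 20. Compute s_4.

Common ratio r = 4.
s_j = 5·4^(j-0).
s_4 = 5·4^4 = 1280.

1280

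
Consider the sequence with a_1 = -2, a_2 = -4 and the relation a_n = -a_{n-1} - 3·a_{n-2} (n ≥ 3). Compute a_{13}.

2158

Compute successive terms:
a_3 = 10;  a_4 = 2;  a_5 = -32;  …;  a_{10} = 506;  a_{11} = -320;  a_{12} = -1198;  a_{13} = 2158.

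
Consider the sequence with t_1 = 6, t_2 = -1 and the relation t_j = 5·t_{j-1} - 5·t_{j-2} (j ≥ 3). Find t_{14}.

Iterate the recurrence:
t_3 = -35  t_4 = -170  t_5 = -675  …  t_{11} = -1596875  t_{12} = -5778125  t_{13} = -20906250  t_{14} = -75640625.

-75640625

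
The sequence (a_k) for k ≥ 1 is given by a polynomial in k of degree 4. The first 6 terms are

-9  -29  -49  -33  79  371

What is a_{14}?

27187

1st diffs: -20, -20, 16, 112, 292.
2nd diffs: 0, 36, 96, 180.
3rd diffs: 36, 60, 84.
4th diffs: 24, 24 (constant).
Newton forward-difference form: a_k = -9 + (-20)·C(k-1,1) + 36·C(k-1,3) + 24·C(k-1,4).
At k = 14: k-1 = 13, so a_{14} = -9 - 260 + 10296 + 17160 = 27187.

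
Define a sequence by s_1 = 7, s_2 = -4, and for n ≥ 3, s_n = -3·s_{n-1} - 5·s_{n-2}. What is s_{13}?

Iterate the recurrence:
s_3 = -23, s_4 = 89, s_5 = -152, …, s_{10} = 1961, s_{11} = -21248, s_{12} = 53939, s_{13} = -55577.

-55577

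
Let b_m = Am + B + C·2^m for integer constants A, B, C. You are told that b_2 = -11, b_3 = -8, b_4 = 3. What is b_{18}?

Plug in m = 2, 3, 4: 2A + B + 4C = -11; 3A + B + 8C = -8; 4A + B + 16C = 3.
Subtracting the first from the second: A + 4C = 3.
Subtracting the second from the third: A + 8C = 11.
Solving: C = 2, A = -5, then B = -9.
Hence b_{18} = -5·18 + (-9) + 2·262144 = 524189.

524189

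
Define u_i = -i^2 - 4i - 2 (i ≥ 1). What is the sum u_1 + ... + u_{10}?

Over i = 1..10: Σi = 55, Σi² = 385.
Total = (-1)·385 + (-4)·55 + (-2)·10 = -625.

-625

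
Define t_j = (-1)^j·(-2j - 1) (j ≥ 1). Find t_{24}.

(-1)^24 = 1; -2j - 1 at j=24 is -49; so t_{24} = -49.

-49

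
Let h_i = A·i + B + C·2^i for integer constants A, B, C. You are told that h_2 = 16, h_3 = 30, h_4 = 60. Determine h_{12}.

16364

At i = 2, 3, 4: 2A + B + 4C = 16; 3A + B + 8C = 30; 4A + B + 16C = 60.
Subtracting the first from the second: A + 4C = 14.
Subtracting the second from the third: A + 8C = 30.
Solving: C = 4, A = -2, then B = 4.
Therefore h_{12} = -24 + 4 + 4·4096 = 16364.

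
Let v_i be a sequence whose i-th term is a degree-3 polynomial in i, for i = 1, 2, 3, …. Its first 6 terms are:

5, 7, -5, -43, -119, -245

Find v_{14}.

-4493

1st diffs: 2, -12, -38, -76, -126.
2nd diffs: -14, -26, -38, -50.
3rd diffs: -12, -12, -12 (constant).
Newton forward-difference form: v_i = 5 + 2·C(i-1,1) + (-14)·C(i-1,2) + (-12)·C(i-1,3).
At i = 14: i-1 = 13, so v_{14} = 5 + 26 - 1092 - 3432 = -4493.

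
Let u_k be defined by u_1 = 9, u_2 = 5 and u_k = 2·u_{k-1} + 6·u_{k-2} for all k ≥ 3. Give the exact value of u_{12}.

5661152

u_3 = 64; u_4 = 158; u_5 = 700; u_6 = 2348; u_7 = 8896; u_8 = 31880; u_9 = 117136; u_{10} = 425552; u_{11} = 1553920; u_{12} = 5661152.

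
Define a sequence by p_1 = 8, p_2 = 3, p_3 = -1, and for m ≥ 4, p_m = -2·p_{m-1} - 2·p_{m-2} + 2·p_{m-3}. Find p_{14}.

Step forward from the initial values:
p_4 = 12;  p_5 = -16;  p_6 = 6;  …;  p_{11} = -592;  p_{12} = 1608;  p_{13} = -2080;  p_{14} = -240.

-240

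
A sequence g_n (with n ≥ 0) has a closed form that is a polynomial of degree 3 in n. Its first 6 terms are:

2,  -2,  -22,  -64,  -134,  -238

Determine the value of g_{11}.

1st diffs: -4, -20, -42, -70, -104.
2nd diffs: -16, -22, -28, -34.
3rd diffs: -6, -6, -6 (constant).
Newton forward-difference form: g_n = 2 + (-4)·C(n,1) + (-16)·C(n,2) + (-6)·C(n,3).
At n = 11: n = 11, so g_{11} = 2 - 44 - 880 - 990 = -1912.

-1912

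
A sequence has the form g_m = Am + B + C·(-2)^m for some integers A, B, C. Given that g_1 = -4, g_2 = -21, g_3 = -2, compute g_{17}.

The three given values yield: A + B - 2C = -4; 2A + B + 4C = -21; 3A + B - 8C = -2.
Subtracting the first from the second: A + 6C = -17.
Subtracting the second from the third: A - 12C = 19.
Solving: C = -2, A = -5, then B = -3.
Therefore g_{17} = -85 + (-3) + (-2)·(-131072) = 262056.

262056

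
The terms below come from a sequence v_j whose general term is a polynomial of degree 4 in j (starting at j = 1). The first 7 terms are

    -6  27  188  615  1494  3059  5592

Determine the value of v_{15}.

110384

1st diffs: 33, 161, 427, 879, 1565, 2533.
2nd diffs: 128, 266, 452, 686, 968.
3rd diffs: 138, 186, 234, 282.
4th diffs: 48, 48, 48 (constant).
So v_j = 2j^4 + 3j^3 - 4j^2 - 6j - 1.
Evaluating at j = 15 gives v_{15} = 110384.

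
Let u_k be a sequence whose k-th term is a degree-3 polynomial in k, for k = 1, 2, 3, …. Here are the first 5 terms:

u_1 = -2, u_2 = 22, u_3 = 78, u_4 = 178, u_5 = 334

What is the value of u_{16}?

9178

1st diffs: 24, 56, 100, 156.
2nd diffs: 32, 44, 56.
3rd diffs: 12, 12 (constant).
Newton forward-difference form: u_k = -2 + 24·C(k-1,1) + 32·C(k-1,2) + 12·C(k-1,3).
At k = 16: k-1 = 15, so u_{16} = -2 + 360 + 3360 + 5460 = 9178.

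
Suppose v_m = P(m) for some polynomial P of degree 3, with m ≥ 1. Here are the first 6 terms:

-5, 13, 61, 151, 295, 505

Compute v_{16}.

8875

1st diffs: 18, 48, 90, 144, 210.
2nd diffs: 30, 42, 54, 66.
3rd diffs: 12, 12, 12 (constant).
Newton forward-difference form: v_m = -5 + 18·C(m-1,1) + 30·C(m-1,2) + 12·C(m-1,3).
At m = 16: m-1 = 15, so v_{16} = -5 + 270 + 3150 + 5460 = 8875.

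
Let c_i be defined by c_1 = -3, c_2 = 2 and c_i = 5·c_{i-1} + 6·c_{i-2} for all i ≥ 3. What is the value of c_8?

c_3 = -8  c_4 = -28  c_5 = -188  c_6 = -1108  c_7 = -6668  c_8 = -39988.
(Characteristic roots are 6 and -1.)

-39988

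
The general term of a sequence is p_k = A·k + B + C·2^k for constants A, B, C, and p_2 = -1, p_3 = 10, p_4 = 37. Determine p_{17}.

Write the equations: 2A + B + 4C = -1; 3A + B + 8C = 10; 4A + B + 16C = 37.
Subtracting the first from the second: A + 4C = 11.
Subtracting the second from the third: A + 8C = 27.
Solving: C = 4, A = -5, then B = -7.
Therefore p_{17} = -85 + (-7) + 4·131072 = 524196.

524196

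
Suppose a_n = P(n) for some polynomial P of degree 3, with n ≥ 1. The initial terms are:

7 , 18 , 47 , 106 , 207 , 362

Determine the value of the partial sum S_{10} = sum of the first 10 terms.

5245

1st diffs: 11, 29, 59, 101, 155.
2nd diffs: 18, 30, 42, 54.
3rd diffs: 12, 12, 12 (constant).
So a_n = 2n^3 - 3n^2 + 6n + 2.
Continuing: 583, 882, 1271, 1762.
Summing n = 1..10 (10 terms) gives 5245.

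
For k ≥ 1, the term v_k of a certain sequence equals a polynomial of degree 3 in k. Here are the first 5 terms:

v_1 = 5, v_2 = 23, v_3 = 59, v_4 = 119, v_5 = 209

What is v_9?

989

1st diffs: 18, 36, 60, 90.
2nd diffs: 18, 24, 30.
3rd diffs: 6, 6 (constant).
Newton forward-difference form: v_k = 5 + 18·C(k-1,1) + 18·C(k-1,2) + 6·C(k-1,3).
At k = 9: k-1 = 8, so v_9 = 5 + 144 + 504 + 336 = 989.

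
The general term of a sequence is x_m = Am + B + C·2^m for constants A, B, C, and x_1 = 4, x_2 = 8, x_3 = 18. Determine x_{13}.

24550

Plug in m = 1, 2, 3: A + B + 2C = 4; 2A + B + 4C = 8; 3A + B + 8C = 18.
Subtracting the first from the second: A + 2C = 4.
Subtracting the second from the third: A + 4C = 10.
Solving: C = 3, A = -2, then B = 0.
So x_m = -2·m + 0 + 3·2^m; at m=13 this is 24550.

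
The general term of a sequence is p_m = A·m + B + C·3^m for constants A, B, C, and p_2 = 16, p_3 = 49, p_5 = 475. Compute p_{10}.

118072

Plug in m = 2, 3, 5: 2A + B + 9C = 16; 3A + B + 27C = 49; 5A + B + 243C = 475.
Subtracting the first from the second: A + 18C = 33.
Subtracting the second from the third: 2A + 216C = 426.
Solving: C = 2, A = -3, then B = 4.
Therefore p_{10} = -30 + 4 + 2·59049 = 118072.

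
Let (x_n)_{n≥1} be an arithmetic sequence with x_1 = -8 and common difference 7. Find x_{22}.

x_n = -8 + (n - 1)·7.
x_{22} = -8 + 21·7 = 139.

139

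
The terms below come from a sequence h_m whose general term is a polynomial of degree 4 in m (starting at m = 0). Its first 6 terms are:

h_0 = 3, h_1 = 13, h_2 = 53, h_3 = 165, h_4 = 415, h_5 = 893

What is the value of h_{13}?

31645

1st diffs: 10, 40, 112, 250, 478.
2nd diffs: 30, 72, 138, 228.
3rd diffs: 42, 66, 90.
4th diffs: 24, 24 (constant).
Newton forward-difference form: h_m = 3 + 10·C(m,1) + 30·C(m,2) + 42·C(m,3) + 24·C(m,4).
At m = 13: m = 13, so h_{13} = 3 + 130 + 2340 + 12012 + 17160 = 31645.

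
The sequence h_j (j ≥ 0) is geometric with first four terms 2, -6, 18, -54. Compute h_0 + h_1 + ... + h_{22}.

47071589414

Common ratio r = -3.
h_j = 2·(-3)^(j-0).
S = 2·((-3)^23 - 1)/(-3 - 1) = 2·(-94143178827 - 1)/(-4) = 47071589414.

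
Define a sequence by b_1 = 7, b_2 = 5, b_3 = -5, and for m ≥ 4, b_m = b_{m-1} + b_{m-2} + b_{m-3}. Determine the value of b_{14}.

1513

b_4 = 7;  b_5 = 7;  b_6 = 9;  …;  b_{11} = 243;  b_{12} = 447;  b_{13} = 823;  b_{14} = 1513.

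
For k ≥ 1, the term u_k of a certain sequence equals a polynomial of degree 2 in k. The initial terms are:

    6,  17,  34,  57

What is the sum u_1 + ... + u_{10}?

1275

1st diffs: 11, 17, 23.
2nd diffs: 6, 6 (constant).
So u_k = 3k^2 + 2k + 1.
Continuing: …, 86, 121, 162, 209, …, u_{10} = 321.
Summing k = 1..10 (10 terms) gives 1275.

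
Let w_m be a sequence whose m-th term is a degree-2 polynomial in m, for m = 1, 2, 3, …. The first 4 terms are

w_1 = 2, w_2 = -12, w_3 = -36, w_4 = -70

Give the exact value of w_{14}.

1st diffs: -14, -24, -34.
2nd diffs: -10, -10 (constant).
Newton forward-difference form: w_m = 2 + (-14)·C(m-1,1) + (-10)·C(m-1,2).
At m = 14: m-1 = 13, so w_{14} = 2 - 182 - 780 = -960.

-960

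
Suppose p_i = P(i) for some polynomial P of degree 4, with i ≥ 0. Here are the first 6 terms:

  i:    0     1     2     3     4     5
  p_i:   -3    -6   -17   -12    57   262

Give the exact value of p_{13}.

1st diffs: -3, -11, 5, 69, 205.
2nd diffs: -8, 16, 64, 136.
3rd diffs: 24, 48, 72.
4th diffs: 24, 24 (constant).
Newton forward-difference form: p_i = -3 + (-3)·C(i,1) + (-8)·C(i,2) + 24·C(i,3) + 24·C(i,4).
At i = 13: i = 13, so p_{13} = -3 - 39 - 624 + 6864 + 17160 = 23358.

23358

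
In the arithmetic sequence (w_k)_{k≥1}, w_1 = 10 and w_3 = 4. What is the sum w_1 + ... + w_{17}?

Common difference d = (4 - 10) / (3 - 1) = -3.
w_k = 10 + (k - 1)·(-3).
w_{17} = -38; S = 17·(10 + (-38))/2 = -238.

-238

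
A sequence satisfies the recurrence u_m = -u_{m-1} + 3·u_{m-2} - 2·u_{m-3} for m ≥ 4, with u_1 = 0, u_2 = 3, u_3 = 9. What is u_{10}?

Applying the relation repeatedly:
u_4 = 0, u_5 = 21, u_6 = -39, u_7 = 102, u_8 = -261, u_9 = 645, u_{10} = -1632.

-1632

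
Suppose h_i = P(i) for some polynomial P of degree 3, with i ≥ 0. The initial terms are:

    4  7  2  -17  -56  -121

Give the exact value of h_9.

-761

1st diffs: 3, -5, -19, -39, -65.
2nd diffs: -8, -14, -20, -26.
3rd diffs: -6, -6, -6 (constant).
Newton forward-difference form: h_i = 4 + 3·C(i,1) + (-8)·C(i,2) + (-6)·C(i,3).
At i = 9: i = 9, so h_9 = 4 + 27 - 288 - 504 = -761.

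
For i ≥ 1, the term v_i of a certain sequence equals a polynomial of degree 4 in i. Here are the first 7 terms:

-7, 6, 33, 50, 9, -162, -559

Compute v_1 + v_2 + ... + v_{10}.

-8893

1st diffs: 13, 27, 17, -41, -171, -397.
2nd diffs: 14, -10, -58, -130, -226.
3rd diffs: -24, -48, -72, -96.
4th diffs: -24, -24, -24 (constant).
So v_i = -i^4 + 6i^3 - 4i^2 - 2i - 6.
Continuing: -1302, -2535, -4426.
Summing i = 1..10 (10 terms) gives -8893.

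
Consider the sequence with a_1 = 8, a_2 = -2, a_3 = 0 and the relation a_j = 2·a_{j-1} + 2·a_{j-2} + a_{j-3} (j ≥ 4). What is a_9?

448

Compute successive terms:
a_4 = 4  a_5 = 6  a_6 = 20  a_7 = 56  a_8 = 158  a_9 = 448.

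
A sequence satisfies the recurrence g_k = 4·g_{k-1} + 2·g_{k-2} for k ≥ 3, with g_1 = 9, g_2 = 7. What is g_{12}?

Applying the relation repeatedly:
g_3 = 46, g_4 = 198, g_5 = 884, g_6 = 3932, g_7 = 17496, g_8 = 77848, g_9 = 346384, g_{10} = 1541232, g_{11} = 6857696, g_{12} = 30513248.

30513248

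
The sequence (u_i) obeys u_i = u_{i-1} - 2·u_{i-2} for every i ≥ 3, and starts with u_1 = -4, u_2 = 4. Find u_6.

-28

u_3 = 12;  u_4 = 4;  u_5 = -20;  u_6 = -28.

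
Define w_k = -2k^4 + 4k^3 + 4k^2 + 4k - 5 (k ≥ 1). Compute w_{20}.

-286325

w_{20} = -2·20^4 + 4·20^3 + 4·20^2 + 4·20 - 5 = -286325.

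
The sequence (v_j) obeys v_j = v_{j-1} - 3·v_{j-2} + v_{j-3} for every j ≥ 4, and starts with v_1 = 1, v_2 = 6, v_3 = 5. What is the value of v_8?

Compute successive terms:
v_4 = -12;  v_5 = -21;  v_6 = 20;  v_7 = 71;  v_8 = -10.

-10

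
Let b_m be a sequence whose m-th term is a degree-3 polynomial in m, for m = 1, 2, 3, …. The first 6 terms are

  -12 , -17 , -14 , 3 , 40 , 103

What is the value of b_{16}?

3483

1st diffs: -5, 3, 17, 37, 63.
2nd diffs: 8, 14, 20, 26.
3rd diffs: 6, 6, 6 (constant).
Newton forward-difference form: b_m = -12 + (-5)·C(m-1,1) + 8·C(m-1,2) + 6·C(m-1,3).
At m = 16: m-1 = 15, so b_{16} = -12 - 75 + 840 + 2730 = 3483.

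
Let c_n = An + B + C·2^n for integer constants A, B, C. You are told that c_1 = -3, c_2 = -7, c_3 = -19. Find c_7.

-483

Write the equations: A + B + 2C = -3; 2A + B + 4C = -7; 3A + B + 8C = -19.
Subtracting the first from the second: A + 2C = -4.
Subtracting the second from the third: A + 4C = -12.
Solving: C = -4, A = 4, then B = 1.
Hence c_7 = 4·7 + 1 + (-4)·128 = -483.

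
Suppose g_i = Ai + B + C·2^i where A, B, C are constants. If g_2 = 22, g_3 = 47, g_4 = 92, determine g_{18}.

Plug in i = 2, 3, 4: 2A + B + 4C = 22; 3A + B + 8C = 47; 4A + B + 16C = 92.
Subtracting the first from the second: A + 4C = 25.
Subtracting the second from the third: A + 8C = 45.
Solving: C = 5, A = 5, then B = -8.
So g_i = 5·i + (-8) + 5·2^i; at i=18 this is 1310802.

1310802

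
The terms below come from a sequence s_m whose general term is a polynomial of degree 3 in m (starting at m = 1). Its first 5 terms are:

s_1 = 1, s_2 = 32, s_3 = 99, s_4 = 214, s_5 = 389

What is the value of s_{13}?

1st diffs: 31, 67, 115, 175.
2nd diffs: 36, 48, 60.
3rd diffs: 12, 12 (constant).
So s_m = 2m^3 + 6m^2 - m - 6.
Evaluating at m = 13 gives s_{13} = 5389.

5389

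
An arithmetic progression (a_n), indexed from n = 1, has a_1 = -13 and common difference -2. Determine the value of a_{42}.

-95

a_n = -13 + (n - 1)·(-2).
a_{42} = -13 + 41·(-2) = -95.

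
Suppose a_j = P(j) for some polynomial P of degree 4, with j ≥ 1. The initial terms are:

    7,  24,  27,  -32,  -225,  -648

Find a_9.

1st diffs: 17, 3, -59, -193, -423.
2nd diffs: -14, -62, -134, -230.
3rd diffs: -48, -72, -96.
4th diffs: -24, -24 (constant).
Newton forward-difference form: a_j = 7 + 17·C(j-1,1) + (-14)·C(j-1,2) + (-48)·C(j-1,3) + (-24)·C(j-1,4).
At j = 9: j-1 = 8, so a_9 = 7 + 136 - 392 - 2688 - 1680 = -4617.

-4617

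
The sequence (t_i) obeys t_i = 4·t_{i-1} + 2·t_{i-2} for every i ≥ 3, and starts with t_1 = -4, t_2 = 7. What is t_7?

Iterate the recurrence:
t_3 = 20  t_4 = 94  t_5 = 416  t_6 = 1852  t_7 = 8240.

8240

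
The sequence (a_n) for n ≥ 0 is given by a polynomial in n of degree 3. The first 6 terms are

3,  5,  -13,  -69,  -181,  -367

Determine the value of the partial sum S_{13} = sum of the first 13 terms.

-18395

1st diffs: 2, -18, -56, -112, -186.
2nd diffs: -20, -38, -56, -74.
3rd diffs: -18, -18, -18 (constant).
Newton forward-difference form: a_n = 3 + 2·C(n,1) + (-20)·C(n,2) + (-18)·C(n,3).
Continuing: …, -645, -1033, -1549, -2211, …, a_{12} = -5253.
Summing n = 0..12 (13 terms) gives -18395.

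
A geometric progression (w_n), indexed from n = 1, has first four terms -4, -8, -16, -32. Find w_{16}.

Common ratio r = 2.
w_n = (-4)·2^(n-1).
w_{16} = (-4)·2^15 = -131072.

-131072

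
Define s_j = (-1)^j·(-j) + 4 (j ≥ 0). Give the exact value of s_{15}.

(-1)^15 = -1; -j at j=15 is -15; so s_{15} = 19.

19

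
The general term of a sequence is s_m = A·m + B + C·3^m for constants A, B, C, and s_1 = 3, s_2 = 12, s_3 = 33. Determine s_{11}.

Write the equations: A + B + 3C = 3; 2A + B + 9C = 12; 3A + B + 27C = 33.
Subtracting the first from the second: A + 6C = 9.
Subtracting the second from the third: A + 18C = 21.
Solving: C = 1, A = 3, then B = -3.
Therefore s_{11} = 33 + (-3) + 1·177147 = 177177.

177177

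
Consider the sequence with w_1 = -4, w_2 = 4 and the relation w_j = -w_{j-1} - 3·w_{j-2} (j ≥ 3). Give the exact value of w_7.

Iterate the recurrence:
w_3 = 8;  w_4 = -20;  w_5 = -4;  w_6 = 64;  w_7 = -52.

-52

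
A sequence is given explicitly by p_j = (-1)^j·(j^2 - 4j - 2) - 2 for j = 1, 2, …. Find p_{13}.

(-1)^13 = -1; j^2 - 4j - 2 at j=13 is 115; so p_{13} = -117.

-117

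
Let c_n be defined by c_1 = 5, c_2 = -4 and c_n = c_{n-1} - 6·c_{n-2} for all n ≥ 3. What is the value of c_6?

Iterate the recurrence:
c_3 = -34;  c_4 = -10;  c_5 = 194;  c_6 = 254.

254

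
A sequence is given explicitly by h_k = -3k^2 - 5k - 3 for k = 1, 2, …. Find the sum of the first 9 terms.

Over k = 1..9: Σk = 45, Σk² = 285.
Total = (-3)·285 + (-5)·45 + (-3)·9 = -1107.

-1107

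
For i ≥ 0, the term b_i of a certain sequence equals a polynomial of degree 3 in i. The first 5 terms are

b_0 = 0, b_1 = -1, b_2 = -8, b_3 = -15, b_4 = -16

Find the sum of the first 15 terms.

1st diffs: -1, -7, -7, -1.
2nd diffs: -6, 0, 6.
3rd diffs: 6, 6 (constant).
So b_i = i^3 - 6i^2 + 4i.
Continuing: …, -5, 24, 77, 160, …, b_{14} = 1624.
Summing i = 0..14 (15 terms) gives 5355.

5355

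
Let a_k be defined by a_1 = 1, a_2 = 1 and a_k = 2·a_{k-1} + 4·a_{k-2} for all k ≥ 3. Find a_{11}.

a_3 = 6  a_4 = 16  a_5 = 56  a_6 = 176  a_7 = 576  a_8 = 1856  a_9 = 6016  a_{10} = 19456  a_{11} = 62976.

62976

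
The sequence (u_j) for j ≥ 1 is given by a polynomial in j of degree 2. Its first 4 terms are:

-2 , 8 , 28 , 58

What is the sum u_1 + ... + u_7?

1st diffs: 10, 20, 30.
2nd diffs: 10, 10 (constant).
Newton forward-difference form: u_j = -2 + 10·C(j-1,1) + 10·C(j-1,2).
Continuing: 98, 148, 208.
Summing j = 1..7 (7 terms) gives 546.

546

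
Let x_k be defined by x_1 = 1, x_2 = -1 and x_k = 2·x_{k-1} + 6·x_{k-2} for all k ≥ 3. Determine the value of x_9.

Applying the relation repeatedly:
x_3 = 4;  x_4 = 2;  x_5 = 28;  x_6 = 68;  x_7 = 304;  x_8 = 1016;  x_9 = 3856.

3856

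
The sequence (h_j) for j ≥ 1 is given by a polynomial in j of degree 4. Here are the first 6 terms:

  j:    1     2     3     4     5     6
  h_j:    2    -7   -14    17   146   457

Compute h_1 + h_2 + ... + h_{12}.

1st diffs: -9, -7, 31, 129, 311.
2nd diffs: 2, 38, 98, 182.
3rd diffs: 36, 60, 84.
4th diffs: 24, 24 (constant).
So h_j = j^4 - 4j^3 + 4j + 1.
Continuing: …, 1058, 2081, 3682, 6041, …, h_{12} = 13873.
Summing j = 1..12 (12 terms) gives 36698.

36698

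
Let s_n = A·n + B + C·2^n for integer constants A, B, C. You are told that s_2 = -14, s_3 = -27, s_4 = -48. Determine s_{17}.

Plug in n = 2, 3, 4: 2A + B + 4C = -14; 3A + B + 8C = -27; 4A + B + 16C = -48.
Subtracting the first from the second: A + 4C = -13.
Subtracting the second from the third: A + 8C = -21.
Solving: C = -2, A = -5, then B = 4.
Hence s_{17} = -5·17 + 4 + (-2)·131072 = -262225.

-262225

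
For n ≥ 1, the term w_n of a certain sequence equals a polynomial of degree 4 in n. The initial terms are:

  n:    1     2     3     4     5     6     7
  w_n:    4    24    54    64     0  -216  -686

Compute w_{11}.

1st diffs: 20, 30, 10, -64, -216, -470.
2nd diffs: 10, -20, -74, -152, -254.
3rd diffs: -30, -54, -78, -102.
4th diffs: -24, -24, -24 (constant).
Newton forward-difference form: w_n = 4 + 20·C(n-1,1) + 10·C(n-1,2) + (-30)·C(n-1,3) + (-24)·C(n-1,4).
At n = 11: n-1 = 10, so w_{11} = 4 + 200 + 450 - 3600 - 5040 = -7986.

-7986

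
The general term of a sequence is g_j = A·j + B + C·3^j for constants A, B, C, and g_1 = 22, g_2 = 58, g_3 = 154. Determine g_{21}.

Write the equations: A + B + 3C = 22; 2A + B + 9C = 58; 3A + B + 27C = 154.
Subtracting the first from the second: A + 6C = 36.
Subtracting the second from the third: A + 18C = 96.
Solving: C = 5, A = 6, then B = 1.
So g_j = 6·j + 1 + 5·3^j; at j=21 this is 52301766142.

52301766142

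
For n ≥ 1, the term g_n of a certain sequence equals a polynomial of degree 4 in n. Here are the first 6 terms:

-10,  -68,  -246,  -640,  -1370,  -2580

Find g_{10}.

-15940

1st diffs: -58, -178, -394, -730, -1210.
2nd diffs: -120, -216, -336, -480.
3rd diffs: -96, -120, -144.
4th diffs: -24, -24 (constant).
Newton forward-difference form: g_n = -10 + (-58)·C(n-1,1) + (-120)·C(n-1,2) + (-96)·C(n-1,3) + (-24)·C(n-1,4).
At n = 10: n-1 = 9, so g_{10} = -10 - 522 - 4320 - 8064 - 3024 = -15940.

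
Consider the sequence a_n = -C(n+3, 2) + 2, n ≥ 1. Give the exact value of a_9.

C(12, 2) = 66, so a_9 = -64.

-64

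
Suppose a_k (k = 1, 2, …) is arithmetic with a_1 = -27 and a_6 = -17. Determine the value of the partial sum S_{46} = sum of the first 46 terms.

828

Common difference d = (-17 - (-27)) / (6 - 1) = 2.
a_k = -27 + (k - 1)·2.
a_{46} = 63; S = 46·(-27 + 63)/2 = 828.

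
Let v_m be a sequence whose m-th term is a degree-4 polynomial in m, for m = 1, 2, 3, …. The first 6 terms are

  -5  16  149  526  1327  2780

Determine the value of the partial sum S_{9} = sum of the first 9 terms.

1st diffs: 21, 133, 377, 801, 1453.
2nd diffs: 112, 244, 424, 652.
3rd diffs: 132, 180, 228.
4th diffs: 48, 48 (constant).
So v_m = 2m^4 + 2m^3 - 6m^2 - 5m + 2.
Continuing: 5161, 8794, 14051.
Summing m = 1..9 (9 terms) gives 32799.

32799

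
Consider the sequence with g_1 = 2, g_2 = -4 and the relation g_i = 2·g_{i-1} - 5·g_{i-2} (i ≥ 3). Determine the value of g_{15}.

Applying the relation repeatedly:
g_3 = -18, g_4 = -16, g_5 = 58, …, g_{12} = 20864, g_{13} = -7382, g_{14} = -119084, g_{15} = -201258.

-201258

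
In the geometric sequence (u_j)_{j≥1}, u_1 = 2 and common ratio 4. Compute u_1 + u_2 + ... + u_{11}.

u_j = 2·4^(j-1).
S = 2·(4^11 - 1)/(4 - 1) = 2·(4194304 - 1)/(3) = 2796202.

2796202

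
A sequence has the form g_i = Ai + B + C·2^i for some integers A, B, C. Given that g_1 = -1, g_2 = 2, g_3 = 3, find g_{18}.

At i = 1, 2, 3: A + B + 2C = -1; 2A + B + 4C = 2; 3A + B + 8C = 3.
Subtracting the first from the second: A + 2C = 3.
Subtracting the second from the third: A + 4C = 1.
Solving: C = -1, A = 5, then B = -4.
Hence g_{18} = 5·18 + (-4) + (-1)·262144 = -262058.

-262058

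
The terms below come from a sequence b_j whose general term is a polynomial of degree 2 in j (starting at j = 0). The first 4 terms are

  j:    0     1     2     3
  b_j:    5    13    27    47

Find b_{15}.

1st diffs: 8, 14, 20.
2nd diffs: 6, 6 (constant).
Newton forward-difference form: b_j = 5 + 8·C(j,1) + 6·C(j,2).
At j = 15: j = 15, so b_{15} = 5 + 120 + 630 = 755.

755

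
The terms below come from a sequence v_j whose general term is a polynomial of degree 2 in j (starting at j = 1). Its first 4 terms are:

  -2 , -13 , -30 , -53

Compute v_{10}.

-317

1st diffs: -11, -17, -23.
2nd diffs: -6, -6 (constant).
So v_j = -3j^2 - 2j + 3.
Evaluating at j = 10 gives v_{10} = -317.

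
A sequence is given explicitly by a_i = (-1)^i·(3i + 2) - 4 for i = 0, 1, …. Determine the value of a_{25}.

(-1)^25 = -1; 3i + 2 at i=25 is 77; so a_{25} = -81.

-81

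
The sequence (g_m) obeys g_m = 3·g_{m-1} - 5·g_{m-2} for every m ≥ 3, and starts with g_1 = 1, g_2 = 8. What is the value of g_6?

Compute successive terms:
g_3 = 19;  g_4 = 17;  g_5 = -44;  g_6 = -217.

-217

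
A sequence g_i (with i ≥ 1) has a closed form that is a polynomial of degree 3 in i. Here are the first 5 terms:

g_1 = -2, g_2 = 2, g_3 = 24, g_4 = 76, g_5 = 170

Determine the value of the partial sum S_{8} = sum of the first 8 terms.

1944

1st diffs: 4, 22, 52, 94.
2nd diffs: 18, 30, 42.
3rd diffs: 12, 12 (constant).
Newton forward-difference form: g_i = -2 + 4·C(i-1,1) + 18·C(i-1,2) + 12·C(i-1,3).
Continuing: 318, 532, 824.
Summing i = 1..8 (8 terms) gives 1944.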